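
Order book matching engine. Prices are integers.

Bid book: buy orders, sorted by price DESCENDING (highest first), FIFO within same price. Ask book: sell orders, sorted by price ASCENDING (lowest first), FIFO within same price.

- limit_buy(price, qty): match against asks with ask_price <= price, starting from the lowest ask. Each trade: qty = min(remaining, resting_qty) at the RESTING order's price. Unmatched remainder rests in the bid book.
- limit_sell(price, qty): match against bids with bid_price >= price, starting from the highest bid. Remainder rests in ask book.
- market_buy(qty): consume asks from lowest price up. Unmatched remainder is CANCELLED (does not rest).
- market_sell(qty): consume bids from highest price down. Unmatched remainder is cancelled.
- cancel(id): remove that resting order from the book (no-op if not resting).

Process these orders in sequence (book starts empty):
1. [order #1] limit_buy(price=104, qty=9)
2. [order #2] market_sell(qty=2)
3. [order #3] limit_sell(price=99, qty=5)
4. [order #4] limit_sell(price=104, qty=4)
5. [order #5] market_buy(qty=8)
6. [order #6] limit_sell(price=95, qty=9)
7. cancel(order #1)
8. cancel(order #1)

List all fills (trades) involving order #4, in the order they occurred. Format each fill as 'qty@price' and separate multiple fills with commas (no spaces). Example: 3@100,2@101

After op 1 [order #1] limit_buy(price=104, qty=9): fills=none; bids=[#1:9@104] asks=[-]
After op 2 [order #2] market_sell(qty=2): fills=#1x#2:2@104; bids=[#1:7@104] asks=[-]
After op 3 [order #3] limit_sell(price=99, qty=5): fills=#1x#3:5@104; bids=[#1:2@104] asks=[-]
After op 4 [order #4] limit_sell(price=104, qty=4): fills=#1x#4:2@104; bids=[-] asks=[#4:2@104]
After op 5 [order #5] market_buy(qty=8): fills=#5x#4:2@104; bids=[-] asks=[-]
After op 6 [order #6] limit_sell(price=95, qty=9): fills=none; bids=[-] asks=[#6:9@95]
After op 7 cancel(order #1): fills=none; bids=[-] asks=[#6:9@95]
After op 8 cancel(order #1): fills=none; bids=[-] asks=[#6:9@95]

Answer: 2@104,2@104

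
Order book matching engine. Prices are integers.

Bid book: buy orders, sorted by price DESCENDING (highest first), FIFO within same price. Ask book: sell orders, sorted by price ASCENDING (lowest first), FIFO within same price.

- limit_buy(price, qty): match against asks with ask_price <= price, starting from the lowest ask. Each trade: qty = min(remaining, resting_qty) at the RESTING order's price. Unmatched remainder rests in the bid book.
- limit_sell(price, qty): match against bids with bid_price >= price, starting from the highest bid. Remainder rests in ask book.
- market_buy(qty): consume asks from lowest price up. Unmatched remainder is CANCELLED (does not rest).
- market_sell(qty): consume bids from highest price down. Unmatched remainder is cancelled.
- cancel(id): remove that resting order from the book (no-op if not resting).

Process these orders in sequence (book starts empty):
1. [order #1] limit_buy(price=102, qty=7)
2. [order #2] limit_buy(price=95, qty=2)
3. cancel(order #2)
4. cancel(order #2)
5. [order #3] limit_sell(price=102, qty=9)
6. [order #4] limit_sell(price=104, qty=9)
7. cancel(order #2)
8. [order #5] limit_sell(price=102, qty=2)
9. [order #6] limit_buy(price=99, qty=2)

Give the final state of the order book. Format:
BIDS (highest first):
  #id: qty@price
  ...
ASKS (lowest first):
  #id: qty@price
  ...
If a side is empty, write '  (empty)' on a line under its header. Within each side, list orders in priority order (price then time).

After op 1 [order #1] limit_buy(price=102, qty=7): fills=none; bids=[#1:7@102] asks=[-]
After op 2 [order #2] limit_buy(price=95, qty=2): fills=none; bids=[#1:7@102 #2:2@95] asks=[-]
After op 3 cancel(order #2): fills=none; bids=[#1:7@102] asks=[-]
After op 4 cancel(order #2): fills=none; bids=[#1:7@102] asks=[-]
After op 5 [order #3] limit_sell(price=102, qty=9): fills=#1x#3:7@102; bids=[-] asks=[#3:2@102]
After op 6 [order #4] limit_sell(price=104, qty=9): fills=none; bids=[-] asks=[#3:2@102 #4:9@104]
After op 7 cancel(order #2): fills=none; bids=[-] asks=[#3:2@102 #4:9@104]
After op 8 [order #5] limit_sell(price=102, qty=2): fills=none; bids=[-] asks=[#3:2@102 #5:2@102 #4:9@104]
After op 9 [order #6] limit_buy(price=99, qty=2): fills=none; bids=[#6:2@99] asks=[#3:2@102 #5:2@102 #4:9@104]

Answer: BIDS (highest first):
  #6: 2@99
ASKS (lowest first):
  #3: 2@102
  #5: 2@102
  #4: 9@104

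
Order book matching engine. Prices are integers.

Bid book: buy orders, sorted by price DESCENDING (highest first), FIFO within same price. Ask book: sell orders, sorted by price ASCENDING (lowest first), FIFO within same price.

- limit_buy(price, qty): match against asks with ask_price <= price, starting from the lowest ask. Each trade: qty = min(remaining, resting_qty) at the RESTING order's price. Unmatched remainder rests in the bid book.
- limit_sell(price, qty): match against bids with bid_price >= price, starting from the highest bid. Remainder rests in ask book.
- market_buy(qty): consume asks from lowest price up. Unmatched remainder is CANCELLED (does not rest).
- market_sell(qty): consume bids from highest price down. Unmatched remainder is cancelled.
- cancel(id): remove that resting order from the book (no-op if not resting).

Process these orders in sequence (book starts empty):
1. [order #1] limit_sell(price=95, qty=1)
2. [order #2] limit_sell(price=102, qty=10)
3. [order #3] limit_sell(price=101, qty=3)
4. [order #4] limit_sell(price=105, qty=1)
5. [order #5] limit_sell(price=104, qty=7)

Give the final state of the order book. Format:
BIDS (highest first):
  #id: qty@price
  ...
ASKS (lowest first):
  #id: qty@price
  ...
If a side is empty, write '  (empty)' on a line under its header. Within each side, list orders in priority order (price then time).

After op 1 [order #1] limit_sell(price=95, qty=1): fills=none; bids=[-] asks=[#1:1@95]
After op 2 [order #2] limit_sell(price=102, qty=10): fills=none; bids=[-] asks=[#1:1@95 #2:10@102]
After op 3 [order #3] limit_sell(price=101, qty=3): fills=none; bids=[-] asks=[#1:1@95 #3:3@101 #2:10@102]
After op 4 [order #4] limit_sell(price=105, qty=1): fills=none; bids=[-] asks=[#1:1@95 #3:3@101 #2:10@102 #4:1@105]
After op 5 [order #5] limit_sell(price=104, qty=7): fills=none; bids=[-] asks=[#1:1@95 #3:3@101 #2:10@102 #5:7@104 #4:1@105]

Answer: BIDS (highest first):
  (empty)
ASKS (lowest first):
  #1: 1@95
  #3: 3@101
  #2: 10@102
  #5: 7@104
  #4: 1@105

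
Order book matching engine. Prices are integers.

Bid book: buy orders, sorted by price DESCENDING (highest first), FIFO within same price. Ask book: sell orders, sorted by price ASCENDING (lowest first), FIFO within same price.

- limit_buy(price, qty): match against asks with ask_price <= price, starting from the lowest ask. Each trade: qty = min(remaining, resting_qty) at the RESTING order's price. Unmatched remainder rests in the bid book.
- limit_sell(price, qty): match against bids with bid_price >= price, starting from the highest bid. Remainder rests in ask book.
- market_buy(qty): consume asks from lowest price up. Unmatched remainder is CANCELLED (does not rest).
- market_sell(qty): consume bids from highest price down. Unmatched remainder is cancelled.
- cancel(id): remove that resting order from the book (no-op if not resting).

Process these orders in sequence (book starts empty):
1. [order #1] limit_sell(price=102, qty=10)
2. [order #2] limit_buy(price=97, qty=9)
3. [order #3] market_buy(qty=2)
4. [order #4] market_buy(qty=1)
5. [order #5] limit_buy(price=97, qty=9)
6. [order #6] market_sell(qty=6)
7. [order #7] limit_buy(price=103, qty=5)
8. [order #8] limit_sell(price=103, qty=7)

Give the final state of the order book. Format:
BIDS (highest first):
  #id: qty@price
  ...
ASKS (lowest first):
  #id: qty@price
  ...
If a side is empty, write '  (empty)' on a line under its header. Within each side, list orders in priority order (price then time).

After op 1 [order #1] limit_sell(price=102, qty=10): fills=none; bids=[-] asks=[#1:10@102]
After op 2 [order #2] limit_buy(price=97, qty=9): fills=none; bids=[#2:9@97] asks=[#1:10@102]
After op 3 [order #3] market_buy(qty=2): fills=#3x#1:2@102; bids=[#2:9@97] asks=[#1:8@102]
After op 4 [order #4] market_buy(qty=1): fills=#4x#1:1@102; bids=[#2:9@97] asks=[#1:7@102]
After op 5 [order #5] limit_buy(price=97, qty=9): fills=none; bids=[#2:9@97 #5:9@97] asks=[#1:7@102]
After op 6 [order #6] market_sell(qty=6): fills=#2x#6:6@97; bids=[#2:3@97 #5:9@97] asks=[#1:7@102]
After op 7 [order #7] limit_buy(price=103, qty=5): fills=#7x#1:5@102; bids=[#2:3@97 #5:9@97] asks=[#1:2@102]
After op 8 [order #8] limit_sell(price=103, qty=7): fills=none; bids=[#2:3@97 #5:9@97] asks=[#1:2@102 #8:7@103]

Answer: BIDS (highest first):
  #2: 3@97
  #5: 9@97
ASKS (lowest first):
  #1: 2@102
  #8: 7@103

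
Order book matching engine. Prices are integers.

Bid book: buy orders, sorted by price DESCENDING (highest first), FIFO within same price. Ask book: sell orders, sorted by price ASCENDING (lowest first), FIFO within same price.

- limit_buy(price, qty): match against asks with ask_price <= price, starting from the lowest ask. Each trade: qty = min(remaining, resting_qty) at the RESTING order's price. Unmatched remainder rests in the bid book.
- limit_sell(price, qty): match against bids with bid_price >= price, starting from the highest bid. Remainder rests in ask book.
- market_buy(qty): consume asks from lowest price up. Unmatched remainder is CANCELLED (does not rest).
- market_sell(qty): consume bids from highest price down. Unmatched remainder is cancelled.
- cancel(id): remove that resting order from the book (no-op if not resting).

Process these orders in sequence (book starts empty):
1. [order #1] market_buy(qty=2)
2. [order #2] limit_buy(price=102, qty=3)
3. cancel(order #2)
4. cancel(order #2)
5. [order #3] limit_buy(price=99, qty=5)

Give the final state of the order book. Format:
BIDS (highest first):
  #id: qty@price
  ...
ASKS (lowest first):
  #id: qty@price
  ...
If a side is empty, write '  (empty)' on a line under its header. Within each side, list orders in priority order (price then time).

After op 1 [order #1] market_buy(qty=2): fills=none; bids=[-] asks=[-]
After op 2 [order #2] limit_buy(price=102, qty=3): fills=none; bids=[#2:3@102] asks=[-]
After op 3 cancel(order #2): fills=none; bids=[-] asks=[-]
After op 4 cancel(order #2): fills=none; bids=[-] asks=[-]
After op 5 [order #3] limit_buy(price=99, qty=5): fills=none; bids=[#3:5@99] asks=[-]

Answer: BIDS (highest first):
  #3: 5@99
ASKS (lowest first):
  (empty)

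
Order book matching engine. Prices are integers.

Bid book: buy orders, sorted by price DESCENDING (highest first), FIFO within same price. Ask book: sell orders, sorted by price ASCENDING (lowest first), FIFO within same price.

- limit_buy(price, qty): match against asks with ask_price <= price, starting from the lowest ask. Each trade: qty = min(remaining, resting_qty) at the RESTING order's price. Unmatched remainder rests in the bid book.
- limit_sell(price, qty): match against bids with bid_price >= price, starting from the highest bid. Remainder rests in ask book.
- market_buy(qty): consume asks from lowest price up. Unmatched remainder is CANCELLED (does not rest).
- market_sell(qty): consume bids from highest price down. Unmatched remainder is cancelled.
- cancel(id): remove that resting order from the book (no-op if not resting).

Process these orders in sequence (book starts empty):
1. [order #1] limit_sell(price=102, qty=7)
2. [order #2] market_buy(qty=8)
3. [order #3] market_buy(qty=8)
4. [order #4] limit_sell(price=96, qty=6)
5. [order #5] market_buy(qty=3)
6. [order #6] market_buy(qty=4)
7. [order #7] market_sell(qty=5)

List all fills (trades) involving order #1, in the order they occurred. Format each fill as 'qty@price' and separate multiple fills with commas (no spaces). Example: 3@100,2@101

Answer: 7@102

Derivation:
After op 1 [order #1] limit_sell(price=102, qty=7): fills=none; bids=[-] asks=[#1:7@102]
After op 2 [order #2] market_buy(qty=8): fills=#2x#1:7@102; bids=[-] asks=[-]
After op 3 [order #3] market_buy(qty=8): fills=none; bids=[-] asks=[-]
After op 4 [order #4] limit_sell(price=96, qty=6): fills=none; bids=[-] asks=[#4:6@96]
After op 5 [order #5] market_buy(qty=3): fills=#5x#4:3@96; bids=[-] asks=[#4:3@96]
After op 6 [order #6] market_buy(qty=4): fills=#6x#4:3@96; bids=[-] asks=[-]
After op 7 [order #7] market_sell(qty=5): fills=none; bids=[-] asks=[-]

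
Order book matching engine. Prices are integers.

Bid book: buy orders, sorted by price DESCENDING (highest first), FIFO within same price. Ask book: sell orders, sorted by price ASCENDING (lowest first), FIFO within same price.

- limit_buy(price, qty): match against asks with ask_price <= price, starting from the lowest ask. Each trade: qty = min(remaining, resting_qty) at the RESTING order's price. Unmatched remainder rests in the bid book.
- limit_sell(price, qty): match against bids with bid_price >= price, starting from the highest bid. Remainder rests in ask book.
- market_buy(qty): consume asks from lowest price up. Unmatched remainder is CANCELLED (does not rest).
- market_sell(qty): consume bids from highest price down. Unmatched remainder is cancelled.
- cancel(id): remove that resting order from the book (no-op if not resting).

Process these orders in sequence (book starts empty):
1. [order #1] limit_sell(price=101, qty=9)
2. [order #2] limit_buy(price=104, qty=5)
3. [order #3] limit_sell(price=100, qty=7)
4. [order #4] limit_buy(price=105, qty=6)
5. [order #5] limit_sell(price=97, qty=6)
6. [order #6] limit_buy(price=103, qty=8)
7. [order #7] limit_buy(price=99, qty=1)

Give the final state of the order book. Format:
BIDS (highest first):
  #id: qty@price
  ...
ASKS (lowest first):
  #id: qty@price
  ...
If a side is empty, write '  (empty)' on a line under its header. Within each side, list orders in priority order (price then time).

Answer: BIDS (highest first):
  #7: 1@99
ASKS (lowest first):
  #1: 3@101

Derivation:
After op 1 [order #1] limit_sell(price=101, qty=9): fills=none; bids=[-] asks=[#1:9@101]
After op 2 [order #2] limit_buy(price=104, qty=5): fills=#2x#1:5@101; bids=[-] asks=[#1:4@101]
After op 3 [order #3] limit_sell(price=100, qty=7): fills=none; bids=[-] asks=[#3:7@100 #1:4@101]
After op 4 [order #4] limit_buy(price=105, qty=6): fills=#4x#3:6@100; bids=[-] asks=[#3:1@100 #1:4@101]
After op 5 [order #5] limit_sell(price=97, qty=6): fills=none; bids=[-] asks=[#5:6@97 #3:1@100 #1:4@101]
After op 6 [order #6] limit_buy(price=103, qty=8): fills=#6x#5:6@97 #6x#3:1@100 #6x#1:1@101; bids=[-] asks=[#1:3@101]
After op 7 [order #7] limit_buy(price=99, qty=1): fills=none; bids=[#7:1@99] asks=[#1:3@101]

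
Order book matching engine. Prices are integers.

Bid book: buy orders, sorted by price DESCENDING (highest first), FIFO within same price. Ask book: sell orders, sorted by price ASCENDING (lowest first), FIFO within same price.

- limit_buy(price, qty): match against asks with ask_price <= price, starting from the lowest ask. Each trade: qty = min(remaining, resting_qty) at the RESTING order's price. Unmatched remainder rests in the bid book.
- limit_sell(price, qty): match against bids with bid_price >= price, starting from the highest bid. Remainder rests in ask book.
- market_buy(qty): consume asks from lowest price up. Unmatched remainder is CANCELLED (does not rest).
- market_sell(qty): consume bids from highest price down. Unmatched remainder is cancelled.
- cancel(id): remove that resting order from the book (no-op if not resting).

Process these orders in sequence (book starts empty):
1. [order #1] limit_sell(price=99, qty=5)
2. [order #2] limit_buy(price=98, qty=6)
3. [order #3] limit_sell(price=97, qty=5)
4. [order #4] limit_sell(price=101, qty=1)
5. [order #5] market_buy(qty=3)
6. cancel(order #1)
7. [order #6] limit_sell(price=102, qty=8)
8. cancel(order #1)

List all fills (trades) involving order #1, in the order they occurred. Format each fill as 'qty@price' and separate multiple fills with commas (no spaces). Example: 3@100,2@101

Answer: 3@99

Derivation:
After op 1 [order #1] limit_sell(price=99, qty=5): fills=none; bids=[-] asks=[#1:5@99]
After op 2 [order #2] limit_buy(price=98, qty=6): fills=none; bids=[#2:6@98] asks=[#1:5@99]
After op 3 [order #3] limit_sell(price=97, qty=5): fills=#2x#3:5@98; bids=[#2:1@98] asks=[#1:5@99]
After op 4 [order #4] limit_sell(price=101, qty=1): fills=none; bids=[#2:1@98] asks=[#1:5@99 #4:1@101]
After op 5 [order #5] market_buy(qty=3): fills=#5x#1:3@99; bids=[#2:1@98] asks=[#1:2@99 #4:1@101]
After op 6 cancel(order #1): fills=none; bids=[#2:1@98] asks=[#4:1@101]
After op 7 [order #6] limit_sell(price=102, qty=8): fills=none; bids=[#2:1@98] asks=[#4:1@101 #6:8@102]
After op 8 cancel(order #1): fills=none; bids=[#2:1@98] asks=[#4:1@101 #6:8@102]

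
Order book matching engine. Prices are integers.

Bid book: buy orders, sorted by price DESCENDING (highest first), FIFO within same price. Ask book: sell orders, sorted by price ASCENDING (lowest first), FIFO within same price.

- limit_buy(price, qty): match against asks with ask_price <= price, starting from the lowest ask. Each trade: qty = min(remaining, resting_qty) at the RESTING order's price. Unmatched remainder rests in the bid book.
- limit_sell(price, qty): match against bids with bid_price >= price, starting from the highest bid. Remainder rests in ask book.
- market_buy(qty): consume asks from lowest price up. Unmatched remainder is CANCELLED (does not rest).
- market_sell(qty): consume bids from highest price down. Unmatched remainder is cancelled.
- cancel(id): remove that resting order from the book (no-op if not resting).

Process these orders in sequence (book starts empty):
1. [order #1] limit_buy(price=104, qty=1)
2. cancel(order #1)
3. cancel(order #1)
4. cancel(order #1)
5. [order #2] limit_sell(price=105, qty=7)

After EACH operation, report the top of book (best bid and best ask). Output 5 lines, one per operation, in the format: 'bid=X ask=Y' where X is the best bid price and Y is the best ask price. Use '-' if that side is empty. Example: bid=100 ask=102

Answer: bid=104 ask=-
bid=- ask=-
bid=- ask=-
bid=- ask=-
bid=- ask=105

Derivation:
After op 1 [order #1] limit_buy(price=104, qty=1): fills=none; bids=[#1:1@104] asks=[-]
After op 2 cancel(order #1): fills=none; bids=[-] asks=[-]
After op 3 cancel(order #1): fills=none; bids=[-] asks=[-]
After op 4 cancel(order #1): fills=none; bids=[-] asks=[-]
After op 5 [order #2] limit_sell(price=105, qty=7): fills=none; bids=[-] asks=[#2:7@105]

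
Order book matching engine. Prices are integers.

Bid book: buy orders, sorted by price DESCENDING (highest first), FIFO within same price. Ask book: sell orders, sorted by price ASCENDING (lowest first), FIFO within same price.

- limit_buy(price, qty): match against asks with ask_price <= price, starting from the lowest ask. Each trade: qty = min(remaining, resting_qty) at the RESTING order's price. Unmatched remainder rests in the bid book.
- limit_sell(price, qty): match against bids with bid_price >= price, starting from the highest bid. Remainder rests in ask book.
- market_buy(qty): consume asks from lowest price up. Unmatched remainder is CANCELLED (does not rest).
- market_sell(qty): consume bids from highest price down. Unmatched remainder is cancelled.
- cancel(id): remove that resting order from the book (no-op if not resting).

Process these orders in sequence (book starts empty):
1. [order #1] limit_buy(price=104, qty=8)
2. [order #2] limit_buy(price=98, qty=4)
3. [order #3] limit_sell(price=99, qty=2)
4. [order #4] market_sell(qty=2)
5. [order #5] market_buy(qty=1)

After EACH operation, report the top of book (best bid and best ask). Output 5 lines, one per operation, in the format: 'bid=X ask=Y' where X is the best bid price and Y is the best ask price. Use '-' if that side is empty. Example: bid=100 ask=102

Answer: bid=104 ask=-
bid=104 ask=-
bid=104 ask=-
bid=104 ask=-
bid=104 ask=-

Derivation:
After op 1 [order #1] limit_buy(price=104, qty=8): fills=none; bids=[#1:8@104] asks=[-]
After op 2 [order #2] limit_buy(price=98, qty=4): fills=none; bids=[#1:8@104 #2:4@98] asks=[-]
After op 3 [order #3] limit_sell(price=99, qty=2): fills=#1x#3:2@104; bids=[#1:6@104 #2:4@98] asks=[-]
After op 4 [order #4] market_sell(qty=2): fills=#1x#4:2@104; bids=[#1:4@104 #2:4@98] asks=[-]
After op 5 [order #5] market_buy(qty=1): fills=none; bids=[#1:4@104 #2:4@98] asks=[-]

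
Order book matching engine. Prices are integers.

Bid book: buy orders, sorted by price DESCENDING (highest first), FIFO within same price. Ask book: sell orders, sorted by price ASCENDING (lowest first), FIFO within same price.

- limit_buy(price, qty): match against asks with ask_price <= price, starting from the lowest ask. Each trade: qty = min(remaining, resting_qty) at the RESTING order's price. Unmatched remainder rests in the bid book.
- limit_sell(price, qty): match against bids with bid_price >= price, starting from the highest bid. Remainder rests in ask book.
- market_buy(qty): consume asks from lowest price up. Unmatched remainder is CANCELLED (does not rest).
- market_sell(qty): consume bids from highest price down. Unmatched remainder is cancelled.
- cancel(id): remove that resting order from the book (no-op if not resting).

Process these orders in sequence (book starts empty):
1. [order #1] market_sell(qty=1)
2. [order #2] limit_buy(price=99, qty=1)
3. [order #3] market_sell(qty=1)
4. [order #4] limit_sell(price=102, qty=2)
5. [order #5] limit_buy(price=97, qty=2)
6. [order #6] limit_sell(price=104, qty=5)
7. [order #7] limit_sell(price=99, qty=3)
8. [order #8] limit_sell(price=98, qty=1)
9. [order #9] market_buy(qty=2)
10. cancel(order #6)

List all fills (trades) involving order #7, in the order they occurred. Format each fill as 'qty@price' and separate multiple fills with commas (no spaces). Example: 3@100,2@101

Answer: 1@99

Derivation:
After op 1 [order #1] market_sell(qty=1): fills=none; bids=[-] asks=[-]
After op 2 [order #2] limit_buy(price=99, qty=1): fills=none; bids=[#2:1@99] asks=[-]
After op 3 [order #3] market_sell(qty=1): fills=#2x#3:1@99; bids=[-] asks=[-]
After op 4 [order #4] limit_sell(price=102, qty=2): fills=none; bids=[-] asks=[#4:2@102]
After op 5 [order #5] limit_buy(price=97, qty=2): fills=none; bids=[#5:2@97] asks=[#4:2@102]
After op 6 [order #6] limit_sell(price=104, qty=5): fills=none; bids=[#5:2@97] asks=[#4:2@102 #6:5@104]
After op 7 [order #7] limit_sell(price=99, qty=3): fills=none; bids=[#5:2@97] asks=[#7:3@99 #4:2@102 #6:5@104]
After op 8 [order #8] limit_sell(price=98, qty=1): fills=none; bids=[#5:2@97] asks=[#8:1@98 #7:3@99 #4:2@102 #6:5@104]
After op 9 [order #9] market_buy(qty=2): fills=#9x#8:1@98 #9x#7:1@99; bids=[#5:2@97] asks=[#7:2@99 #4:2@102 #6:5@104]
After op 10 cancel(order #6): fills=none; bids=[#5:2@97] asks=[#7:2@99 #4:2@102]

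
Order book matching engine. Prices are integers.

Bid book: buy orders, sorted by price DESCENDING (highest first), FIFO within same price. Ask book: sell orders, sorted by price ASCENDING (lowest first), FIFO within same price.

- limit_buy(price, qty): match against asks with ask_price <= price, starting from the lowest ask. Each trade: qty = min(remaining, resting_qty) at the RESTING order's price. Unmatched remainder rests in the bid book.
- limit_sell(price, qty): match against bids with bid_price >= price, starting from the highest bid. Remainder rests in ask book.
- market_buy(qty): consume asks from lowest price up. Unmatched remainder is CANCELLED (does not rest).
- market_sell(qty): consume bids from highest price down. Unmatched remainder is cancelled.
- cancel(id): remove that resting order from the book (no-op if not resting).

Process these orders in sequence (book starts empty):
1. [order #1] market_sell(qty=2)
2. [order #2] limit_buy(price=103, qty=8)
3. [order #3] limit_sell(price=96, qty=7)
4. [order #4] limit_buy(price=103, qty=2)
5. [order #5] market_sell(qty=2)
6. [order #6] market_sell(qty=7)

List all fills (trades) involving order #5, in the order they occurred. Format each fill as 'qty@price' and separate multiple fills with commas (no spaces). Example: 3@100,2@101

After op 1 [order #1] market_sell(qty=2): fills=none; bids=[-] asks=[-]
After op 2 [order #2] limit_buy(price=103, qty=8): fills=none; bids=[#2:8@103] asks=[-]
After op 3 [order #3] limit_sell(price=96, qty=7): fills=#2x#3:7@103; bids=[#2:1@103] asks=[-]
After op 4 [order #4] limit_buy(price=103, qty=2): fills=none; bids=[#2:1@103 #4:2@103] asks=[-]
After op 5 [order #5] market_sell(qty=2): fills=#2x#5:1@103 #4x#5:1@103; bids=[#4:1@103] asks=[-]
After op 6 [order #6] market_sell(qty=7): fills=#4x#6:1@103; bids=[-] asks=[-]

Answer: 1@103,1@103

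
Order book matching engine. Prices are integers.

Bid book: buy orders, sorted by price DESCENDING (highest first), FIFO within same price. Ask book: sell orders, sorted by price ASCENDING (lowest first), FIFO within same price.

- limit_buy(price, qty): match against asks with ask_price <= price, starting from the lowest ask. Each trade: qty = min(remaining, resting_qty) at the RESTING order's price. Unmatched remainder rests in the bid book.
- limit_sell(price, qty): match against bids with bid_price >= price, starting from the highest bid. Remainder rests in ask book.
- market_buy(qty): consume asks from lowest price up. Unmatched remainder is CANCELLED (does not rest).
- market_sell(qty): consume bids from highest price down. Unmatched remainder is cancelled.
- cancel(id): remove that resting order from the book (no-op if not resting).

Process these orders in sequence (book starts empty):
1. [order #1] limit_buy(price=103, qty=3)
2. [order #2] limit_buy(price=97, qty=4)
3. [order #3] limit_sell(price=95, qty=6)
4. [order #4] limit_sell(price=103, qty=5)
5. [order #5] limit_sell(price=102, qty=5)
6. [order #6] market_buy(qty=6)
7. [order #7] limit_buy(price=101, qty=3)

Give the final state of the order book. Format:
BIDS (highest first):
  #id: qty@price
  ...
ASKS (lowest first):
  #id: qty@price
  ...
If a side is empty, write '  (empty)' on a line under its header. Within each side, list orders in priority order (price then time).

Answer: BIDS (highest first):
  #7: 3@101
  #2: 1@97
ASKS (lowest first):
  #4: 4@103

Derivation:
After op 1 [order #1] limit_buy(price=103, qty=3): fills=none; bids=[#1:3@103] asks=[-]
After op 2 [order #2] limit_buy(price=97, qty=4): fills=none; bids=[#1:3@103 #2:4@97] asks=[-]
After op 3 [order #3] limit_sell(price=95, qty=6): fills=#1x#3:3@103 #2x#3:3@97; bids=[#2:1@97] asks=[-]
After op 4 [order #4] limit_sell(price=103, qty=5): fills=none; bids=[#2:1@97] asks=[#4:5@103]
After op 5 [order #5] limit_sell(price=102, qty=5): fills=none; bids=[#2:1@97] asks=[#5:5@102 #4:5@103]
After op 6 [order #6] market_buy(qty=6): fills=#6x#5:5@102 #6x#4:1@103; bids=[#2:1@97] asks=[#4:4@103]
After op 7 [order #7] limit_buy(price=101, qty=3): fills=none; bids=[#7:3@101 #2:1@97] asks=[#4:4@103]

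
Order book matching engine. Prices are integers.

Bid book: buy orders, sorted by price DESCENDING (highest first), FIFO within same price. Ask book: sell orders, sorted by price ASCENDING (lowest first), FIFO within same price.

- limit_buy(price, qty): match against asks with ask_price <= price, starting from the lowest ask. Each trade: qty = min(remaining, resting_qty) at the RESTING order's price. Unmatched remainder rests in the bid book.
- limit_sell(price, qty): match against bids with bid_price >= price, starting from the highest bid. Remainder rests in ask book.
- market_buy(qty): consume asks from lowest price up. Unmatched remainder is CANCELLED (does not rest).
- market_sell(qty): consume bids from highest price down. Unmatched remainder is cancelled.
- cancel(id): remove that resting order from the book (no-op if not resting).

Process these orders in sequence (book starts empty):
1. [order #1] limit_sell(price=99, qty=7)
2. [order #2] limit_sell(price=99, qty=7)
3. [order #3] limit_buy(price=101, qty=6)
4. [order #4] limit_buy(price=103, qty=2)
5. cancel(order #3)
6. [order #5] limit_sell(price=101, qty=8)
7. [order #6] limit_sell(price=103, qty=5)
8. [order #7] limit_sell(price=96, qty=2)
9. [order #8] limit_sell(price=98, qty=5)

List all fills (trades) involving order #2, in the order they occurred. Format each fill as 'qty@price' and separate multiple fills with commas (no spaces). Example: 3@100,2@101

Answer: 1@99

Derivation:
After op 1 [order #1] limit_sell(price=99, qty=7): fills=none; bids=[-] asks=[#1:7@99]
After op 2 [order #2] limit_sell(price=99, qty=7): fills=none; bids=[-] asks=[#1:7@99 #2:7@99]
After op 3 [order #3] limit_buy(price=101, qty=6): fills=#3x#1:6@99; bids=[-] asks=[#1:1@99 #2:7@99]
After op 4 [order #4] limit_buy(price=103, qty=2): fills=#4x#1:1@99 #4x#2:1@99; bids=[-] asks=[#2:6@99]
After op 5 cancel(order #3): fills=none; bids=[-] asks=[#2:6@99]
After op 6 [order #5] limit_sell(price=101, qty=8): fills=none; bids=[-] asks=[#2:6@99 #5:8@101]
After op 7 [order #6] limit_sell(price=103, qty=5): fills=none; bids=[-] asks=[#2:6@99 #5:8@101 #6:5@103]
After op 8 [order #7] limit_sell(price=96, qty=2): fills=none; bids=[-] asks=[#7:2@96 #2:6@99 #5:8@101 #6:5@103]
After op 9 [order #8] limit_sell(price=98, qty=5): fills=none; bids=[-] asks=[#7:2@96 #8:5@98 #2:6@99 #5:8@101 #6:5@103]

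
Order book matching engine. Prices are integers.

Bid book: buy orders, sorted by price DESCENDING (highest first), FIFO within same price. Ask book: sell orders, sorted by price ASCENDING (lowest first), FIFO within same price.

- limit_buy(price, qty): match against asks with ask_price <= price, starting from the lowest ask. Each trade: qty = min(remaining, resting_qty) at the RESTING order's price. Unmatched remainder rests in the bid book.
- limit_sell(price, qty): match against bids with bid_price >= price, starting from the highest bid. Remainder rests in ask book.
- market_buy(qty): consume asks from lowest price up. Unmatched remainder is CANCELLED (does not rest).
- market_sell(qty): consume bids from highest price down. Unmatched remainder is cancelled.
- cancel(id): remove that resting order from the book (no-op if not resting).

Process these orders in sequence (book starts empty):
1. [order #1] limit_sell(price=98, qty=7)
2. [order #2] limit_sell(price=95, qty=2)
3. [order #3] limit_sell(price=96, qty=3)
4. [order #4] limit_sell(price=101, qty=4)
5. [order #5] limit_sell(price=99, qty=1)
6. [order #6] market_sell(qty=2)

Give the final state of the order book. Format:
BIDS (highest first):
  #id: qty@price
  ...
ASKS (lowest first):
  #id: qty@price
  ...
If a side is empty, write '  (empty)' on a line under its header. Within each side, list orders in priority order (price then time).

Answer: BIDS (highest first):
  (empty)
ASKS (lowest first):
  #2: 2@95
  #3: 3@96
  #1: 7@98
  #5: 1@99
  #4: 4@101

Derivation:
After op 1 [order #1] limit_sell(price=98, qty=7): fills=none; bids=[-] asks=[#1:7@98]
After op 2 [order #2] limit_sell(price=95, qty=2): fills=none; bids=[-] asks=[#2:2@95 #1:7@98]
After op 3 [order #3] limit_sell(price=96, qty=3): fills=none; bids=[-] asks=[#2:2@95 #3:3@96 #1:7@98]
After op 4 [order #4] limit_sell(price=101, qty=4): fills=none; bids=[-] asks=[#2:2@95 #3:3@96 #1:7@98 #4:4@101]
After op 5 [order #5] limit_sell(price=99, qty=1): fills=none; bids=[-] asks=[#2:2@95 #3:3@96 #1:7@98 #5:1@99 #4:4@101]
After op 6 [order #6] market_sell(qty=2): fills=none; bids=[-] asks=[#2:2@95 #3:3@96 #1:7@98 #5:1@99 #4:4@101]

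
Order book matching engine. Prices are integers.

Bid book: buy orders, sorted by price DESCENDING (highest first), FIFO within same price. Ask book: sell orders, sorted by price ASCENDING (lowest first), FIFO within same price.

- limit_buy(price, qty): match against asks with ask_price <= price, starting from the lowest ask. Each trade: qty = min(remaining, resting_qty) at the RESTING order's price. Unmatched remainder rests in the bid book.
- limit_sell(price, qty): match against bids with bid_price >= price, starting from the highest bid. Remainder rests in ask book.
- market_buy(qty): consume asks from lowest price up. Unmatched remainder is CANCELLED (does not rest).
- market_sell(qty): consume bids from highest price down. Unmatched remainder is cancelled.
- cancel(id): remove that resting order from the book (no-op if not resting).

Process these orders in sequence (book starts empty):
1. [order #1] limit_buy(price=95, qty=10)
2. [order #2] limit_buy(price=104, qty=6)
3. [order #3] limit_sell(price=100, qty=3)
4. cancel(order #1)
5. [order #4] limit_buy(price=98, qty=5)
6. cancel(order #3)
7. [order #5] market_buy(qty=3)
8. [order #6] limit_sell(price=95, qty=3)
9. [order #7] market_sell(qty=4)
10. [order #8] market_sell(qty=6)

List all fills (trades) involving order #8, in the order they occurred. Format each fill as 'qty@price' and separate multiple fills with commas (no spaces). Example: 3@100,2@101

After op 1 [order #1] limit_buy(price=95, qty=10): fills=none; bids=[#1:10@95] asks=[-]
After op 2 [order #2] limit_buy(price=104, qty=6): fills=none; bids=[#2:6@104 #1:10@95] asks=[-]
After op 3 [order #3] limit_sell(price=100, qty=3): fills=#2x#3:3@104; bids=[#2:3@104 #1:10@95] asks=[-]
After op 4 cancel(order #1): fills=none; bids=[#2:3@104] asks=[-]
After op 5 [order #4] limit_buy(price=98, qty=5): fills=none; bids=[#2:3@104 #4:5@98] asks=[-]
After op 6 cancel(order #3): fills=none; bids=[#2:3@104 #4:5@98] asks=[-]
After op 7 [order #5] market_buy(qty=3): fills=none; bids=[#2:3@104 #4:5@98] asks=[-]
After op 8 [order #6] limit_sell(price=95, qty=3): fills=#2x#6:3@104; bids=[#4:5@98] asks=[-]
After op 9 [order #7] market_sell(qty=4): fills=#4x#7:4@98; bids=[#4:1@98] asks=[-]
After op 10 [order #8] market_sell(qty=6): fills=#4x#8:1@98; bids=[-] asks=[-]

Answer: 1@98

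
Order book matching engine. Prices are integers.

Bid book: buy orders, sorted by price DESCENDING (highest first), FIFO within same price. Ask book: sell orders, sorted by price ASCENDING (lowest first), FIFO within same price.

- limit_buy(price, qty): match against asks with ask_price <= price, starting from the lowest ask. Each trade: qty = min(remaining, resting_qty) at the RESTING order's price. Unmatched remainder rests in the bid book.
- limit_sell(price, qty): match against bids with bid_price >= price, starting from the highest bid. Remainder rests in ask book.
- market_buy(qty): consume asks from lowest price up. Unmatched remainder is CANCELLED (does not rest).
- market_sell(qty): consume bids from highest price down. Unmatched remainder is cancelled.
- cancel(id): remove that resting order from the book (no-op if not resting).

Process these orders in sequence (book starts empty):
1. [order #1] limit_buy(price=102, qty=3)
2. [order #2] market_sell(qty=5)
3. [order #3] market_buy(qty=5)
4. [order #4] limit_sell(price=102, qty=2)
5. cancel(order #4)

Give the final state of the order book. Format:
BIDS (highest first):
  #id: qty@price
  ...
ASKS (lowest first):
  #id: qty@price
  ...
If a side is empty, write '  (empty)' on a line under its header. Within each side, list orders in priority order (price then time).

After op 1 [order #1] limit_buy(price=102, qty=3): fills=none; bids=[#1:3@102] asks=[-]
After op 2 [order #2] market_sell(qty=5): fills=#1x#2:3@102; bids=[-] asks=[-]
After op 3 [order #3] market_buy(qty=5): fills=none; bids=[-] asks=[-]
After op 4 [order #4] limit_sell(price=102, qty=2): fills=none; bids=[-] asks=[#4:2@102]
After op 5 cancel(order #4): fills=none; bids=[-] asks=[-]

Answer: BIDS (highest first):
  (empty)
ASKS (lowest first):
  (empty)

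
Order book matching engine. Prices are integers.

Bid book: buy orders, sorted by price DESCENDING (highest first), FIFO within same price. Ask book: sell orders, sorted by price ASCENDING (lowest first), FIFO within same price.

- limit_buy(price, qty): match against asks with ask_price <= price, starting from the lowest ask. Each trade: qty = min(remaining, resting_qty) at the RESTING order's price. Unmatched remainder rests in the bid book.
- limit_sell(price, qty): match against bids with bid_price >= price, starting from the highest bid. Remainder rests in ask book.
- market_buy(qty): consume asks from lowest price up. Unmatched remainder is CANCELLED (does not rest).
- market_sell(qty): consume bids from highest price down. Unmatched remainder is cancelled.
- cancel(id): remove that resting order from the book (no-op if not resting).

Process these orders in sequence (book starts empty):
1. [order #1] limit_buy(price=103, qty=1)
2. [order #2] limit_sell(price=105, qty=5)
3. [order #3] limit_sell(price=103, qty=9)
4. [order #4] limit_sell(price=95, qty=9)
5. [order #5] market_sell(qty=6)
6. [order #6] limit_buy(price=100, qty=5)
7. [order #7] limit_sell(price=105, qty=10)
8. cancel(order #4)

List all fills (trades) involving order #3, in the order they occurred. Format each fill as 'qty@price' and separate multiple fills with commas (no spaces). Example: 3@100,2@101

After op 1 [order #1] limit_buy(price=103, qty=1): fills=none; bids=[#1:1@103] asks=[-]
After op 2 [order #2] limit_sell(price=105, qty=5): fills=none; bids=[#1:1@103] asks=[#2:5@105]
After op 3 [order #3] limit_sell(price=103, qty=9): fills=#1x#3:1@103; bids=[-] asks=[#3:8@103 #2:5@105]
After op 4 [order #4] limit_sell(price=95, qty=9): fills=none; bids=[-] asks=[#4:9@95 #3:8@103 #2:5@105]
After op 5 [order #5] market_sell(qty=6): fills=none; bids=[-] asks=[#4:9@95 #3:8@103 #2:5@105]
After op 6 [order #6] limit_buy(price=100, qty=5): fills=#6x#4:5@95; bids=[-] asks=[#4:4@95 #3:8@103 #2:5@105]
After op 7 [order #7] limit_sell(price=105, qty=10): fills=none; bids=[-] asks=[#4:4@95 #3:8@103 #2:5@105 #7:10@105]
After op 8 cancel(order #4): fills=none; bids=[-] asks=[#3:8@103 #2:5@105 #7:10@105]

Answer: 1@103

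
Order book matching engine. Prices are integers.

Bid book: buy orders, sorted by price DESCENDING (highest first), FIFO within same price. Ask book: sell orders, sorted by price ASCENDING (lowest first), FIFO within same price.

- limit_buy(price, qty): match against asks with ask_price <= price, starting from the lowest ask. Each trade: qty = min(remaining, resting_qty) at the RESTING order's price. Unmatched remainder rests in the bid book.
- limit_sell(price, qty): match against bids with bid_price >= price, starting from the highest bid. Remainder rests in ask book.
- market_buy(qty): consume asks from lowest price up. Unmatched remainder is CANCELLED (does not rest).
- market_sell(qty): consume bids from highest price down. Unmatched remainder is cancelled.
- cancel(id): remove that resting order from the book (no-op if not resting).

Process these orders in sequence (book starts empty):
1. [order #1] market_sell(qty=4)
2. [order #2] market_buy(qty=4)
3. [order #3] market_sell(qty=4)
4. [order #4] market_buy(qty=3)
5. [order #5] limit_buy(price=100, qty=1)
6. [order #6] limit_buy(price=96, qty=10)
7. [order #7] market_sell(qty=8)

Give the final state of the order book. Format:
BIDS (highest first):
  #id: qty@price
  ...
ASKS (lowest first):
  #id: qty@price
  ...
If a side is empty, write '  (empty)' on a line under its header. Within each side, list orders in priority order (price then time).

After op 1 [order #1] market_sell(qty=4): fills=none; bids=[-] asks=[-]
After op 2 [order #2] market_buy(qty=4): fills=none; bids=[-] asks=[-]
After op 3 [order #3] market_sell(qty=4): fills=none; bids=[-] asks=[-]
After op 4 [order #4] market_buy(qty=3): fills=none; bids=[-] asks=[-]
After op 5 [order #5] limit_buy(price=100, qty=1): fills=none; bids=[#5:1@100] asks=[-]
After op 6 [order #6] limit_buy(price=96, qty=10): fills=none; bids=[#5:1@100 #6:10@96] asks=[-]
After op 7 [order #7] market_sell(qty=8): fills=#5x#7:1@100 #6x#7:7@96; bids=[#6:3@96] asks=[-]

Answer: BIDS (highest first):
  #6: 3@96
ASKS (lowest first):
  (empty)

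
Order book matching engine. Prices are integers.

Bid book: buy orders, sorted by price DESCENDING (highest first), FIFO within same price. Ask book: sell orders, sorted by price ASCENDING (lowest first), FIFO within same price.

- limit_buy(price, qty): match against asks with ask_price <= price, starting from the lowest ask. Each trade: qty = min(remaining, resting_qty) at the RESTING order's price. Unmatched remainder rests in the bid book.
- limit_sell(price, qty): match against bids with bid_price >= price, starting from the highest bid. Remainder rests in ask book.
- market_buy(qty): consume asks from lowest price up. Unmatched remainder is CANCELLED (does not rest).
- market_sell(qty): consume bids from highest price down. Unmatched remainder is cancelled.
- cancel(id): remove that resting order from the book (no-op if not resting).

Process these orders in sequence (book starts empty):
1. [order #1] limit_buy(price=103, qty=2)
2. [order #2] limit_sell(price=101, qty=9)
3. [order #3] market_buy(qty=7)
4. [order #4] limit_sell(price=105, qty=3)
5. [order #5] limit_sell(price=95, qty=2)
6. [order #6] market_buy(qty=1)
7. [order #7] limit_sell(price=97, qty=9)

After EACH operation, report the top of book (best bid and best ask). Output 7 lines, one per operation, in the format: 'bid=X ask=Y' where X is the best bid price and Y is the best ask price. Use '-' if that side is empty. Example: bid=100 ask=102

Answer: bid=103 ask=-
bid=- ask=101
bid=- ask=-
bid=- ask=105
bid=- ask=95
bid=- ask=95
bid=- ask=95

Derivation:
After op 1 [order #1] limit_buy(price=103, qty=2): fills=none; bids=[#1:2@103] asks=[-]
After op 2 [order #2] limit_sell(price=101, qty=9): fills=#1x#2:2@103; bids=[-] asks=[#2:7@101]
After op 3 [order #3] market_buy(qty=7): fills=#3x#2:7@101; bids=[-] asks=[-]
After op 4 [order #4] limit_sell(price=105, qty=3): fills=none; bids=[-] asks=[#4:3@105]
After op 5 [order #5] limit_sell(price=95, qty=2): fills=none; bids=[-] asks=[#5:2@95 #4:3@105]
After op 6 [order #6] market_buy(qty=1): fills=#6x#5:1@95; bids=[-] asks=[#5:1@95 #4:3@105]
After op 7 [order #7] limit_sell(price=97, qty=9): fills=none; bids=[-] asks=[#5:1@95 #7:9@97 #4:3@105]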